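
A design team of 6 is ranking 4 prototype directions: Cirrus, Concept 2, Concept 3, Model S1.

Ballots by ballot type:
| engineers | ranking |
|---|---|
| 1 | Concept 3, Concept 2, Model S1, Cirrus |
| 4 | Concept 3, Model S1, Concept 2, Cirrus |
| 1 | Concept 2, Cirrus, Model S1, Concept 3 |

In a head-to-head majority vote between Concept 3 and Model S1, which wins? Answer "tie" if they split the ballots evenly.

Ballots ranking Concept 3 above Model S1: 1 + 4 = 5.
Ballots ranking Model S1 above Concept 3: 6 − 5 = 1.
Concept 3 wins the head-to-head 5–1.

Concept 3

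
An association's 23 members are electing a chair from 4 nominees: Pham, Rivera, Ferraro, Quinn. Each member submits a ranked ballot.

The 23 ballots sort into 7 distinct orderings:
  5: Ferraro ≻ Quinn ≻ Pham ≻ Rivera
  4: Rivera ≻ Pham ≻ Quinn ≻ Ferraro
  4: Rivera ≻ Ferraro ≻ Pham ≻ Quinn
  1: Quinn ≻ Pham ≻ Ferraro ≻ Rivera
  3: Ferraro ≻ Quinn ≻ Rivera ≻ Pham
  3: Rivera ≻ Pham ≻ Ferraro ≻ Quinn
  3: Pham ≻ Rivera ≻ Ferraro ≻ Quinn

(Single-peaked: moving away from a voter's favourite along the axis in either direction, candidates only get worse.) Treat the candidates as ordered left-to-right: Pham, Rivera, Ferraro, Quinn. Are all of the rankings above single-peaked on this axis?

no

Axis positions: Pham=1, Rivera=2, Ferraro=3, Quinn=4.
Type 1: ranking walks positions 3-4-1-2; Pham is ranked above Rivera even though Rivera lies between Pham and the peak Ferraro on the axis — preferences dip and rise again. Not single-peaked.
Type 2: ranking walks positions 2-1-4-3; Quinn is ranked above Ferraro even though Ferraro lies between Quinn and the peak Rivera on the axis — preferences dip and rise again. Not single-peaked.
Type 3 (peak Rivera at position 2): ranking walks positions 2-3-1-4, expanding outward from the peak — single-peaked.
Type 4: ranking walks positions 4-1-3-2; Pham is ranked above Ferraro even though Ferraro lies between Pham and the peak Quinn on the axis — preferences dip and rise again. Not single-peaked.
Type 5 (peak Ferraro at position 3): ranking walks positions 3-4-2-1, expanding outward from the peak — single-peaked.
Type 6 (peak Rivera at position 2): ranking walks positions 2-1-3-4, expanding outward from the peak — single-peaked.
Type 7 (peak Pham at position 1): ranking walks positions 1-2-3-4, expanding outward from the peak — single-peaked.
Type 1 violates single-peakedness, so the profile is not single-peaked on this axis.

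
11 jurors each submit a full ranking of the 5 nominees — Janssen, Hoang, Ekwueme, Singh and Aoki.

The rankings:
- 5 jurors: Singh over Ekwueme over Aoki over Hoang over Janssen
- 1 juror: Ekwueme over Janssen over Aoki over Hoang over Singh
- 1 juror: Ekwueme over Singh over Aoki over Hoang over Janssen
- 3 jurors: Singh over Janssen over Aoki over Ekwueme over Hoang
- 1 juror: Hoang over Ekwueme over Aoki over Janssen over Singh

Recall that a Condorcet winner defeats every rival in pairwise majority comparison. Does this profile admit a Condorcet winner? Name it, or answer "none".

Singh

Head-to-head results (11 jurors):
Janssen vs Hoang: 1+3 = 4 for Janssen, 7 for Hoang — Hoang by 7–4.
Janssen vs Ekwueme: Janssen preferred on 3 ballots; Ekwueme wins 8–3.
Janssen vs Singh: Janssen is ranked higher on 1+1 = 2 ballots, Singh on 9. Singh wins 9–2.
Janssen vs Aoki: 4 to 7, Aoki.
Hoang vs Ekwueme: Hoang preferred on 1 ballot; Ekwueme wins 10–1.
Hoang vs Singh: 1+1 = 2 for Hoang, 9 for Singh — Singh by 9–2.
Hoang vs Aoki: 1 to 10, Aoki.
Ekwueme vs Singh: Ekwueme preferred on 1+1+1 = 3 ballots; Singh wins 8–3.
Ekwueme vs Aoki: Ekwueme preferred on 5+1+1+1 = 8 ballots; Ekwueme wins 8–3.
Singh vs Aoki: Singh is ranked higher on 5+1+3 = 9 ballots, Aoki on 2. Singh wins 9–2.
Only Singh has no losses; Singh is the Condorcet winner.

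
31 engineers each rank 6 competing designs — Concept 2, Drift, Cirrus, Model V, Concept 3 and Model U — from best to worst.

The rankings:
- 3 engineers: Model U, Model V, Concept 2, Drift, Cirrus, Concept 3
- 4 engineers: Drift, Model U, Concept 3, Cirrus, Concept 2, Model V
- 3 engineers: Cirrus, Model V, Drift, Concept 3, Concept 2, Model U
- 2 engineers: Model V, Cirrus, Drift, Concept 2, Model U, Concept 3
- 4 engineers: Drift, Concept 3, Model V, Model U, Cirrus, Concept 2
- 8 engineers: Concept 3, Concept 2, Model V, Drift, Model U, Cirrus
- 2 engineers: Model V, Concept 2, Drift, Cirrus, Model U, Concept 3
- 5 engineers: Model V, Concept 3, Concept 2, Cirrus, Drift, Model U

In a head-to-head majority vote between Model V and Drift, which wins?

Model V

Ballots ranking Model V above Drift: 3 + 3 + 2 + 8 + 2 + 5 = 23.
Ballots ranking Drift above Model V: 31 − 23 = 8.
Model V wins the head-to-head 23–8.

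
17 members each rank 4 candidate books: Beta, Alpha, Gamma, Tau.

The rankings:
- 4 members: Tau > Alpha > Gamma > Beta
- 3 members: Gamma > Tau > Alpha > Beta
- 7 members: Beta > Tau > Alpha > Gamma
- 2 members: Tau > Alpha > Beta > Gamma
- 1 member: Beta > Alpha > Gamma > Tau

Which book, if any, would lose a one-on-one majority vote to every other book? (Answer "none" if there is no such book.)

Head-to-head results (17 members):
Beta vs Alpha: Beta is ranked higher on 7+1 = 8 ballots, Alpha on 9. Alpha wins 9–8.
Beta vs Gamma: Beta preferred on 7+2+1 = 10 ballots; Beta wins 10–7.
Beta vs Tau: Beta preferred on 7+1 = 8 ballots; Tau wins 9–8.
Alpha vs Gamma: Alpha, 14–3.
Alpha–Tau: Tau 16–1.
Gamma vs Tau: Tau wins 13–4.
Gamma is beaten in every head-to-head and is the Condorcet loser.

Gamma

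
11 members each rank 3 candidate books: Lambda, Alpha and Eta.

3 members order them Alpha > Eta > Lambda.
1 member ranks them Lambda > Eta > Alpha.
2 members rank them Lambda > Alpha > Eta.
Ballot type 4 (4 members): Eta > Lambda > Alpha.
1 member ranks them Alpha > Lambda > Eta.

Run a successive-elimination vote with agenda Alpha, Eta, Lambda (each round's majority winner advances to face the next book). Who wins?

Round 1: Alpha vs Eta — 6–5, Alpha advances.
Round 2: Alpha vs Lambda — 4–7, Lambda advances.
The agenda winner is Lambda.

Lambda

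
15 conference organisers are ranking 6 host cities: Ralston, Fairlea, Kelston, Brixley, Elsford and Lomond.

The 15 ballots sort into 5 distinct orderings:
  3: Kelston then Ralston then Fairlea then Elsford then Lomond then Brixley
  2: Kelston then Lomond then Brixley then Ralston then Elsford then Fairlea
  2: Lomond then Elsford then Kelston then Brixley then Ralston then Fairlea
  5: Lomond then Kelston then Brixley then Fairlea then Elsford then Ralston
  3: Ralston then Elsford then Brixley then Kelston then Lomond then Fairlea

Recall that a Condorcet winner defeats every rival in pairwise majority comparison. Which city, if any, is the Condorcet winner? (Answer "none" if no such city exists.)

Pairwise majorities:
Ralston vs Fairlea: Ralston, 10–5.
Ralston vs Kelston: Kelston wins 12–3.
Ralston–Brixley: Brixley 9–6.
Ralston vs Elsford: 8 to 7, Ralston.
Ralston vs Lomond: Ralston preferred on 3+3 = 6 ballots; Lomond wins 9–6.
Fairlea–Kelston: Kelston 15–0.
Fairlea vs Brixley: Brixley, 12–3.
Fairlea–Elsford: Fairlea 8–7.
Fairlea vs Lomond: Lomond, 12–3.
Kelston vs Brixley: Kelston, 12–3.
Kelston vs Elsford: 3+2+5 = 10 for Kelston, 5 for Elsford — Kelston by 10–5.
Kelston vs Lomond: Kelston, 8–7.
Brixley vs Elsford: Elsford wins 8–7.
Brixley vs Lomond: Lomond, 12–3.
Elsford vs Lomond: Lomond, 9–6.
Kelston beats each of Ralston, Fairlea, Brixley, Elsford, Lomond — Kelston is the Condorcet winner.

Kelston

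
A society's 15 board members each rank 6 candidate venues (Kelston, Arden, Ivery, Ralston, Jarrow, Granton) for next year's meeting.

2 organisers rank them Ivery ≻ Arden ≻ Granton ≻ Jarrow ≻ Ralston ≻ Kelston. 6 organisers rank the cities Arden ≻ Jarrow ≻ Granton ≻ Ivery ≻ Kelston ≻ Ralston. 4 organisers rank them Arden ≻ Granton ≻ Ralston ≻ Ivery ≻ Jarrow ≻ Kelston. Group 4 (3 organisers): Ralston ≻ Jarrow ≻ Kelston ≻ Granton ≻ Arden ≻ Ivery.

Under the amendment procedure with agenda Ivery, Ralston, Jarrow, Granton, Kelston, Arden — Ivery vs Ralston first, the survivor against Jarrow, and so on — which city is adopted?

Round 1: Ivery vs Ralston — 8–7, Ivery advances.
Round 2: Ivery vs Jarrow — 6–9, Jarrow advances.
Round 3: Jarrow vs Granton — 9–6, Jarrow advances.
Round 4: Jarrow vs Kelston — 15–0, Jarrow advances.
Round 5: Jarrow vs Arden — 3–12, Arden advances.
Arden survives the agenda.

Arden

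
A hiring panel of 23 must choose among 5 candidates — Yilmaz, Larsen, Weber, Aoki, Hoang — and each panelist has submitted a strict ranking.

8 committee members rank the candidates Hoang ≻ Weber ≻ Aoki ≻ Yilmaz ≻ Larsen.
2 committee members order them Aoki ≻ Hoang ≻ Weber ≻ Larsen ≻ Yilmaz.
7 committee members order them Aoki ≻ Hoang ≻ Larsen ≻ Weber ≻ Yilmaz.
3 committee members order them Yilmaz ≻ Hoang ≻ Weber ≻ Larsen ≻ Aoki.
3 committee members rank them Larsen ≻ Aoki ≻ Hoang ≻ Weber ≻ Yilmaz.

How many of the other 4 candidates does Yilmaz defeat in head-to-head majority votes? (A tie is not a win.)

Yilmaz against each rival (23 committee members):
Yilmaz vs Larsen: Larsen, 12–11.
Yilmaz vs Weber: Yilmaz is ranked higher on 3 ballots, Weber on 20. Weber wins 20–3.
Yilmaz vs Aoki: 3 for Yilmaz, 20 for Aoki — Aoki by 20–3.
Yilmaz vs Hoang: Hoang, 20–3.
Yilmaz beats no one; loses to Larsen, Weber, Aoki, Hoang — 0 pairwise wins.

0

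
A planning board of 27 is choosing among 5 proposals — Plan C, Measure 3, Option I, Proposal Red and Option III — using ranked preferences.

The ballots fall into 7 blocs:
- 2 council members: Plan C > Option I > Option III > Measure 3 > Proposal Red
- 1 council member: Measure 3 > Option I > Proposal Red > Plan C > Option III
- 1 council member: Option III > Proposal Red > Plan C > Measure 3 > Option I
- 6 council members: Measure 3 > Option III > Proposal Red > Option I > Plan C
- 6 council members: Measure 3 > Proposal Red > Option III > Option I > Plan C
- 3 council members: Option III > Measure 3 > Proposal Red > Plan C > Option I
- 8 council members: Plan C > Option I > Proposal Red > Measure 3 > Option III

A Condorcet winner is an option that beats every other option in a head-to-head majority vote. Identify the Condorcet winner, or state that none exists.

Measure 3

Check each pair by majority over 27 ballots:
Plan C vs Measure 3: Plan C preferred on 2+1+8 = 11 ballots; Measure 3 wins 16–11.
Plan C vs Option I: 2+1+3+8 = 14 for Plan C, 13 for Option I — Plan C by 14–13.
Plan C vs Proposal Red: 10 to 17, Proposal Red.
Plan C vs Option III: 11 to 16, Option III.
Measure 3 vs Option I: Measure 3 is ranked higher on 1+1+6+6+3 = 17 ballots, Option I on 10. Measure 3 wins 17–10.
Measure 3 vs Proposal Red: 18 to 9, Measure 3.
Measure 3 vs Option III: Measure 3 preferred on 1+6+6+8 = 21 ballots; Measure 3 wins 21–6.
Option I vs Proposal Red: 11 to 16, Proposal Red.
Option I vs Option III: 11 to 16, Option III.
Proposal Red vs Option III: 1+6+8 = 15 for Proposal Red, 12 for Option III — Proposal Red by 15–12.
Only Measure 3 has no losses; Measure 3 is the Condorcet winner.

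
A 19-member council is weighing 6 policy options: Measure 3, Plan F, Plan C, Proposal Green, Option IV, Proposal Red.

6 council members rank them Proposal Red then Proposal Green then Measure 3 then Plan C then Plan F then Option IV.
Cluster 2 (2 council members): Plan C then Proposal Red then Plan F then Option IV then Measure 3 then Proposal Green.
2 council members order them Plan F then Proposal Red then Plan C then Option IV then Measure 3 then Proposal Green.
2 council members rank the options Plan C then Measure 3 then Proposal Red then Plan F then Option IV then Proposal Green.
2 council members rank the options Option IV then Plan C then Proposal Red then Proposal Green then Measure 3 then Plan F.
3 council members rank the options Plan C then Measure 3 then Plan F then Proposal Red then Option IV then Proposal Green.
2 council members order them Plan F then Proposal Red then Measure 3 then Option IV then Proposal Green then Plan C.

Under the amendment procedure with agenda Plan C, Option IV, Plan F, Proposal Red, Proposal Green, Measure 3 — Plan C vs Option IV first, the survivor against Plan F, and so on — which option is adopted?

Proposal Red

Round 1: Plan C vs Option IV — 15–4, Plan C advances.
Round 2: Plan C vs Plan F — 15–4, Plan C advances.
Round 3: Plan C vs Proposal Red — 9–10, Proposal Red advances.
Round 4: Proposal Red vs Proposal Green — 19–0, Proposal Red advances.
Round 5: Proposal Red vs Measure 3 — 14–5, Proposal Red advances.
The agenda winner is Proposal Red.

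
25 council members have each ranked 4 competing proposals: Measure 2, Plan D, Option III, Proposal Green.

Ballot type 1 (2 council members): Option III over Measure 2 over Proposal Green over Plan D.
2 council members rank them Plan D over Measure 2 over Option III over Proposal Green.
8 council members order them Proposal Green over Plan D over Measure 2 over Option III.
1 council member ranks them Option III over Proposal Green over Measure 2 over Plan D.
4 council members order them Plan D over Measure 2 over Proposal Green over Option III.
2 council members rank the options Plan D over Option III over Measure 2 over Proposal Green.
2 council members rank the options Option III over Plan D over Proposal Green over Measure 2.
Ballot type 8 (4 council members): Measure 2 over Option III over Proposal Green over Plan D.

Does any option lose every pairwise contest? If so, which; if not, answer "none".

none

Pairwise majorities:
Measure 2 vs Plan D: 7 to 18, Plan D.
Measure 2 vs Option III: 18 to 7, Measure 2.
Measure 2 vs Proposal Green: 14 to 11, Measure 2.
Plan D vs Option III: Plan D preferred on 2+8+4+2 = 16 ballots; Plan D wins 16–9.
Plan D vs Proposal Green: 2+4+2+2 = 10 for Plan D, 15 for Proposal Green — Proposal Green by 15–10.
Option III vs Proposal Green: 2+2+1+2+2+4 = 13 for Option III, 12 for Proposal Green — Option III by 13–12.
Every option wins at least one matchup (Measure 2 beats Option III; Plan D beats Measure 2; Option III beats Proposal Green; Proposal Green beats Plan D), so there is no Condorcet loser.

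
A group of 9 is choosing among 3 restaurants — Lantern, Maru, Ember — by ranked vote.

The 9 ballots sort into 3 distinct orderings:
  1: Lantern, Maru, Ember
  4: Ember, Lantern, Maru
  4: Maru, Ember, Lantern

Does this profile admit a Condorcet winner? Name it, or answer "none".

Pairwise majorities:
Lantern vs Maru: Lantern, 5–4.
Lantern vs Ember: Ember, 8–1.
Maru–Ember: Maru 5–4.
No restaurant is unbeaten: Lantern loses to Ember; Maru loses to Lantern; Ember loses to Maru. In particular Lantern > Maru > Ember > Lantern is a majority cycle — no Condorcet winner exists.

none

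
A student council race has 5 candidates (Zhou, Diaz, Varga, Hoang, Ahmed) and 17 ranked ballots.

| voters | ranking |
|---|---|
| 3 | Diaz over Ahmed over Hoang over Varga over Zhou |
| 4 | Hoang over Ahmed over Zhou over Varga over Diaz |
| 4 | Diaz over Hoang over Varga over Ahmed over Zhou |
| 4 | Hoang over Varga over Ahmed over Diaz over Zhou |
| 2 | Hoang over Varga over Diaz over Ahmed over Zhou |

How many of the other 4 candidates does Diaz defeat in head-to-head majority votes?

2

Diaz against each rival (17 voters):
Diaz vs Zhou: 3+4+4+2 = 13 for Diaz, 4 for Zhou — Diaz by 13–4.
Diaz vs Varga: Varga, 10–7.
Diaz vs Hoang: 7 to 10, Hoang.
Diaz vs Ahmed: Diaz is ranked higher on 3+4+2 = 9 ballots, Ahmed on 8. Diaz wins 9–8.
Diaz beats Zhou, Ahmed; loses to Varga, Hoang — 2 pairwise wins.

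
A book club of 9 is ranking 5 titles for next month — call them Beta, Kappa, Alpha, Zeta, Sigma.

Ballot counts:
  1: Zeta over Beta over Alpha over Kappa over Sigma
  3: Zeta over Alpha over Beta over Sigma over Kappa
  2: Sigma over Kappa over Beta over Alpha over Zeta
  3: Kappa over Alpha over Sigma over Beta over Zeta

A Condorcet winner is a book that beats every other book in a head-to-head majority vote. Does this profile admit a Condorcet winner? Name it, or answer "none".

Pairwise majorities:
Beta vs Kappa: 1+3 = 4 for Beta, 5 for Kappa — Kappa by 5–4.
Beta vs Alpha: 1+2 = 3 for Beta, 6 for Alpha — Alpha by 6–3.
Beta vs Zeta: Beta preferred on 2+3 = 5 ballots; Beta wins 5–4.
Beta vs Sigma: 1+3 = 4 for Beta, 5 for Sigma — Sigma by 5–4.
Kappa vs Alpha: Kappa preferred on 2+3 = 5 ballots; Kappa wins 5–4.
Kappa vs Zeta: Kappa preferred on 2+3 = 5 ballots; Kappa wins 5–4.
Kappa vs Sigma: Kappa is ranked higher on 1+3 = 4 ballots, Sigma on 5. Sigma wins 5–4.
Alpha vs Zeta: Alpha preferred on 2+3 = 5 ballots; Alpha wins 5–4.
Alpha vs Sigma: 1+3+3 = 7 for Alpha, 2 for Sigma — Alpha by 7–2.
Zeta vs Sigma: Zeta preferred on 1+3 = 4 ballots; Sigma wins 5–4.
Each book drops at least one matchup (Beta loses to Kappa; Kappa loses to Sigma; Alpha loses to Kappa; Zeta loses to Beta; Sigma loses to Alpha); the cycle Kappa > Alpha > Sigma > Kappa rules out a Condorcet winner.

none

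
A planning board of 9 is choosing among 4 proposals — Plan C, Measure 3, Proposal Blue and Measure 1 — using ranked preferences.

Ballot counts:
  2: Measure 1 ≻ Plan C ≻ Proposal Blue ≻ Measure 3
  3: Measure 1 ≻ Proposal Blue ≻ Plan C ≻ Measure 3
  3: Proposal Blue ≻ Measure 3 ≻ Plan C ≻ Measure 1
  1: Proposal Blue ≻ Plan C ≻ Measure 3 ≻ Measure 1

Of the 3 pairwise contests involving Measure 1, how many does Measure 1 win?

3

Measure 1 against each rival (9 council members):
Measure 1 vs Plan C: Measure 1, 5–4.
Measure 1 vs Measure 3: 2+3 = 5 for Measure 1, 4 for Measure 3 — Measure 1 by 5–4.
Measure 1 vs Proposal Blue: Measure 1 is ranked higher on 2+3 = 5 ballots, Proposal Blue on 4. Measure 1 wins 5–4.
Measure 1 beats Plan C, Measure 3, Proposal Blue — 3 pairwise wins.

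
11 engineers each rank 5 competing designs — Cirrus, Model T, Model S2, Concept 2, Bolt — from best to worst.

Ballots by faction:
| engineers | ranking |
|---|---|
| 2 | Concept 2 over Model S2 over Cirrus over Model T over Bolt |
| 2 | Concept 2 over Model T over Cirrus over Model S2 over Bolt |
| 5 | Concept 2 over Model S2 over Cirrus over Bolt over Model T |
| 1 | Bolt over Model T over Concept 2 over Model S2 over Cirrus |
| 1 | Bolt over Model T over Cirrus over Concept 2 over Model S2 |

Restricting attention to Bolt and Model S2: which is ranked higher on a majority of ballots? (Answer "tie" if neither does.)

Model S2

Ballots ranking Bolt above Model S2: 1 + 1 = 2.
Ballots ranking Model S2 above Bolt: 11 − 2 = 9.
Model S2 wins the head-to-head 9–2.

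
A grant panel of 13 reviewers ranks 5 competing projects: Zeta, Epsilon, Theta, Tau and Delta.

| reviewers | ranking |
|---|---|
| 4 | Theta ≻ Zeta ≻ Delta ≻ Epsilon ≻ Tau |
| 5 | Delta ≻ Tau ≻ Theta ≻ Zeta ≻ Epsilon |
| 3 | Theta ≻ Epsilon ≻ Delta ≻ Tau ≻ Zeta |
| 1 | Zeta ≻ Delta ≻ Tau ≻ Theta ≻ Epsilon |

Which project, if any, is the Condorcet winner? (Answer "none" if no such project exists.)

Theta

Pairwise majorities:
Zeta vs Epsilon: 4+5+1 = 10 for Zeta, 3 for Epsilon — Zeta by 10–3.
Zeta vs Theta: Theta, 12–1.
Zeta vs Tau: Tau, 8–5.
Zeta–Delta: Delta 8–5.
Epsilon–Theta: Theta 13–0.
Epsilon vs Tau: 7 to 6, Epsilon.
Epsilon vs Delta: 3 to 10, Delta.
Theta vs Tau: 7 to 6, Theta.
Theta vs Delta: Theta wins 7–6.
Tau vs Delta: Tau preferred on 0 ballots; Delta wins 13–0.
Only Theta has no losses; Theta is the Condorcet winner.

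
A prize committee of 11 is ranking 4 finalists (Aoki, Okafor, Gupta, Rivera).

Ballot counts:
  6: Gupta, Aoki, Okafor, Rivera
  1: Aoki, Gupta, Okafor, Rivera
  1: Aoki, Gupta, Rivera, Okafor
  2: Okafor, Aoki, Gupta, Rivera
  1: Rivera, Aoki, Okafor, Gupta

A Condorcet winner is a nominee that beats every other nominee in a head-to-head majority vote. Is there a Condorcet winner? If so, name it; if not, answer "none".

Gupta

Head-to-head results (11 jurors):
Aoki vs Okafor: 9 to 2, Aoki.
Aoki vs Gupta: 1+1+2+1 = 5 for Aoki, 6 for Gupta — Gupta by 6–5.
Aoki vs Rivera: Aoki is ranked higher on 6+1+1+2 = 10 ballots, Rivera on 1. Aoki wins 10–1.
Okafor vs Gupta: Okafor is ranked higher on 2+1 = 3 ballots, Gupta on 8. Gupta wins 8–3.
Okafor vs Rivera: 9 to 2, Okafor.
Gupta vs Rivera: 10 to 1, Gupta.
Only Gupta has no losses; Gupta is the Condorcet winner.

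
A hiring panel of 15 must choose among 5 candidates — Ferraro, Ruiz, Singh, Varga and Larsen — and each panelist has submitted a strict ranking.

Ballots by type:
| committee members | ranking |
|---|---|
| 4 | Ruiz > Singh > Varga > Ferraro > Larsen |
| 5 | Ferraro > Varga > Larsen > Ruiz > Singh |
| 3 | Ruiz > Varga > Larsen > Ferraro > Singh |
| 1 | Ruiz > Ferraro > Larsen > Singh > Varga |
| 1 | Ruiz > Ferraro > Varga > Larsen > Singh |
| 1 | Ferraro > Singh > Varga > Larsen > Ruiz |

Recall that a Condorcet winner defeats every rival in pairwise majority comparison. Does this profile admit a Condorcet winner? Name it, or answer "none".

Check each pair by majority over 15 ballots:
Ferraro vs Ruiz: Ferraro is ranked higher on 5+1 = 6 ballots, Ruiz on 9. Ruiz wins 9–6.
Ferraro vs Singh: 11 to 4, Ferraro.
Ferraro vs Varga: Ferraro preferred on 5+1+1+1 = 8 ballots; Ferraro wins 8–7.
Ferraro vs Larsen: Ferraro preferred on 4+5+1+1+1 = 12 ballots; Ferraro wins 12–3.
Ruiz vs Singh: 14 to 1, Ruiz.
Ruiz vs Varga: 4+3+1+1 = 9 for Ruiz, 6 for Varga — Ruiz by 9–6.
Ruiz vs Larsen: Ruiz preferred on 4+3+1+1 = 9 ballots; Ruiz wins 9–6.
Singh vs Varga: 4+1+1 = 6 for Singh, 9 for Varga — Varga by 9–6.
Singh vs Larsen: 5 to 10, Larsen.
Varga vs Larsen: 14 to 1, Varga.
Ruiz beats each of Ferraro, Singh, Varga, Larsen — Ruiz is the Condorcet winner.

Ruiz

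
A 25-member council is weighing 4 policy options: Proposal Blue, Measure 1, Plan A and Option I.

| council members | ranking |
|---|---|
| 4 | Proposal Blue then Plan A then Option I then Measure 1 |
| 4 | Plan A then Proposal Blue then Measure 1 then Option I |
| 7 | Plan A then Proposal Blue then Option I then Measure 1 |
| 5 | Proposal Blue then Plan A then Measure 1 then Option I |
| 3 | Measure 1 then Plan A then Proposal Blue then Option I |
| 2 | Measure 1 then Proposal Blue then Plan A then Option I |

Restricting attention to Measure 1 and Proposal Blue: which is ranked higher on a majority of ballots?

Proposal Blue

Ballots ranking Measure 1 above Proposal Blue: 3 + 2 = 5.
Ballots ranking Proposal Blue above Measure 1: 25 − 5 = 20.
Proposal Blue wins the head-to-head 20–5.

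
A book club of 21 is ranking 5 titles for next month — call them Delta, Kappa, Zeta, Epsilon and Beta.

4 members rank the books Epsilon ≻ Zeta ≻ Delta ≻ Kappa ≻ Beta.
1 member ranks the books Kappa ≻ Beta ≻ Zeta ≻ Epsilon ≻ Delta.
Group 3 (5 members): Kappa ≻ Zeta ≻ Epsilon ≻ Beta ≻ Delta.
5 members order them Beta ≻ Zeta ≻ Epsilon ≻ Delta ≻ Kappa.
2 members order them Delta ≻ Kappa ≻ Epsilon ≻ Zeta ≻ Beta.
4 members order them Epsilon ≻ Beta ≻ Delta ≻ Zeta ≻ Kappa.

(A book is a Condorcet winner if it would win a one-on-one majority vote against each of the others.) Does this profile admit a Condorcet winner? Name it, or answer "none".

Pairwise majorities:
Delta vs Kappa: Delta preferred on 4+5+2+4 = 15 ballots; Delta wins 15–6.
Delta–Zeta: Zeta 15–6.
Delta–Epsilon: Epsilon 19–2.
Delta–Beta: Beta 15–6.
Kappa vs Zeta: Zeta wins 13–8.
Kappa vs Epsilon: Kappa preferred on 1+5+2 = 8 ballots; Epsilon wins 13–8.
Kappa vs Beta: 12 to 9, Kappa.
Zeta–Epsilon: Zeta 11–10.
Zeta vs Beta: Zeta, 11–10.
Epsilon vs Beta: Epsilon preferred on 4+5+2+4 = 15 ballots; Epsilon wins 15–6.
Zeta wins every pairwise contest, so Zeta is the Condorcet winner.

Zeta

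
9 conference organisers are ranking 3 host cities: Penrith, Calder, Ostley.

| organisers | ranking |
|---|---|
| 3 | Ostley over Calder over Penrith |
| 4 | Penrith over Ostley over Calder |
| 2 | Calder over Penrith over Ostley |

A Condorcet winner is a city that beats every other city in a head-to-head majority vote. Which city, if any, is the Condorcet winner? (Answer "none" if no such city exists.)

Check each pair by majority over 9 ballots:
Penrith–Calder: Calder 5–4.
Penrith vs Ostley: 4+2 = 6 for Penrith, 3 for Ostley — Penrith by 6–3.
Calder–Ostley: Ostley 7–2.
Each city drops at least one matchup (Penrith loses to Calder; Calder loses to Ostley; Ostley loses to Penrith); the cycle Penrith → Ostley → Calder → Penrith rules out a Condorcet winner.

none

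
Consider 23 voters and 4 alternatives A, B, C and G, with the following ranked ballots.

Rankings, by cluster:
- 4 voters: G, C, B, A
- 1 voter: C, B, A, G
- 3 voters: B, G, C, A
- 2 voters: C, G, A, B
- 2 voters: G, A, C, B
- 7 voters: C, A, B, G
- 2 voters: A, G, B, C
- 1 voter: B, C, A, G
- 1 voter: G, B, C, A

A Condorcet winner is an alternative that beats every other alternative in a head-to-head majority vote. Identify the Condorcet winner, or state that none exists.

none

Pairwise majorities:
A vs B: A preferred on 2+2+7+2 = 13 ballots; A wins 13–10.
A vs C: 2+2 = 4 for A, 19 for C — C by 19–4.
A vs G: 11 to 12, G.
B vs C: 3+2+1+1 = 7 for B, 16 for C — C by 16–7.
B vs G: B preferred on 1+3+7+1 = 12 ballots; B wins 12–11.
C vs G: C preferred on 1+2+7+1 = 11 ballots; G wins 12–11.
Each alternative drops at least one matchup (A loses to C; B loses to A; C loses to G; G loses to B); the cycle A beats B beats G beats A rules out a Condorcet winner.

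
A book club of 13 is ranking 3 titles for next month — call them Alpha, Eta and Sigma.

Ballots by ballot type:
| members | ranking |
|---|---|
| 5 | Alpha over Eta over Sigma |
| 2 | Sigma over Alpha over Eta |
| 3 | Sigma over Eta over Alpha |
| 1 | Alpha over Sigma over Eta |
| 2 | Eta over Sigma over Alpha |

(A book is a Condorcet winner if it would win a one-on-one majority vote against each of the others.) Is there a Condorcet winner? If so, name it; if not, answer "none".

Check each pair by majority over 13 ballots:
Alpha vs Eta: Alpha wins 8–5.
Alpha vs Sigma: 5+1 = 6 for Alpha, 7 for Sigma — Sigma by 7–6.
Eta vs Sigma: Eta, 7–6.
Each book drops at least one matchup (Alpha loses to Sigma; Eta loses to Alpha; Sigma loses to Eta); the cycle Alpha beats Eta beats Sigma beats Alpha rules out a Condorcet winner.

none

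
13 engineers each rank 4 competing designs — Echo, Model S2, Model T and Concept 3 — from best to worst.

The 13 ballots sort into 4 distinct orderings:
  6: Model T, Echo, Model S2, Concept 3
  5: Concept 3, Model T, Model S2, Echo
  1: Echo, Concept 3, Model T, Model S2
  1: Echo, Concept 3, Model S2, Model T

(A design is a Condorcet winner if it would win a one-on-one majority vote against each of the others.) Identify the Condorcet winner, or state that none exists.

none

Pairwise majorities:
Echo–Model S2: Echo 8–5.
Echo vs Model T: Model T, 11–2.
Echo vs Concept 3: Echo wins 8–5.
Model S2–Model T: Model T 12–1.
Model S2 vs Concept 3: Concept 3, 7–6.
Model T–Concept 3: Concept 3 7–6.
Every design loses at least once (Echo loses to Model T; Model S2 loses to Echo; Model T loses to Concept 3; Concept 3 loses to Echo). The majority relation contains the cycle Echo > Concept 3 > Model T > Echo, so there is no Condorcet winner.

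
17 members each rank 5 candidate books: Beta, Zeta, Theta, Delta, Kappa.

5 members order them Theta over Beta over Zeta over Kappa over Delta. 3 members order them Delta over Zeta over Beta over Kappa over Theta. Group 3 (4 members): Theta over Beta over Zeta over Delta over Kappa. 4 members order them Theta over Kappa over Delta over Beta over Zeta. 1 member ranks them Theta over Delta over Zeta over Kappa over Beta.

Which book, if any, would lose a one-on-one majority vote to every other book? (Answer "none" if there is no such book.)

Pairwise majorities:
Beta vs Zeta: Beta preferred on 5+4+4 = 13 ballots; Beta wins 13–4.
Beta vs Theta: 3 to 14, Theta.
Beta vs Delta: Beta wins 9–8.
Beta vs Kappa: 12 to 5, Beta.
Zeta vs Theta: Zeta is ranked higher on 3 ballots, Theta on 14. Theta wins 14–3.
Zeta vs Delta: Zeta preferred on 5+4 = 9 ballots; Zeta wins 9–8.
Zeta vs Kappa: Zeta is ranked higher on 5+3+4+1 = 13 ballots, Kappa on 4. Zeta wins 13–4.
Theta vs Delta: Theta is ranked higher on 5+4+4+1 = 14 ballots, Delta on 3. Theta wins 14–3.
Theta vs Kappa: 14 to 3, Theta.
Delta vs Kappa: Delta preferred on 3+4+1 = 8 ballots; Kappa wins 9–8.
Delta is beaten in every head-to-head and is the Condorcet loser.

Delta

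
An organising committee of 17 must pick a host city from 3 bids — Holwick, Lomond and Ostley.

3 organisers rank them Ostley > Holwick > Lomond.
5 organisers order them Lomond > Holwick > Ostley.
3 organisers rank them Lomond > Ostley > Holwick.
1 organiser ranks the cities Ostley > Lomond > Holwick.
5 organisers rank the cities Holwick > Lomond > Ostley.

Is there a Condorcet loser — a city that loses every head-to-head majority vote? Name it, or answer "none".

Head-to-head results (17 organisers):
Holwick vs Lomond: Holwick is ranked higher on 3+5 = 8 ballots, Lomond on 9. Lomond wins 9–8.
Holwick–Ostley: Holwick 10–7.
Lomond vs Ostley: Lomond wins 13–4.
Only Ostley has no wins; Ostley is the Condorcet loser.

Ostley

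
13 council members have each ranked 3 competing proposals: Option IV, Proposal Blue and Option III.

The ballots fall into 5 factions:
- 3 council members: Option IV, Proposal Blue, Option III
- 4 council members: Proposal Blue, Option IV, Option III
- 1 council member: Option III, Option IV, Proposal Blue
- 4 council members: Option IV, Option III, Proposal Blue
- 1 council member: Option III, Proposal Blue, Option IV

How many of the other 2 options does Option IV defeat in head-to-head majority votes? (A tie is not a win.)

Option IV against each rival (13 council members):
Option IV vs Proposal Blue: Option IV is ranked higher on 3+1+4 = 8 ballots, Proposal Blue on 5. Option IV wins 8–5.
Option IV vs Option III: 11 to 2, Option IV.
Option IV beats Proposal Blue, Option III — 2 pairwise wins.

2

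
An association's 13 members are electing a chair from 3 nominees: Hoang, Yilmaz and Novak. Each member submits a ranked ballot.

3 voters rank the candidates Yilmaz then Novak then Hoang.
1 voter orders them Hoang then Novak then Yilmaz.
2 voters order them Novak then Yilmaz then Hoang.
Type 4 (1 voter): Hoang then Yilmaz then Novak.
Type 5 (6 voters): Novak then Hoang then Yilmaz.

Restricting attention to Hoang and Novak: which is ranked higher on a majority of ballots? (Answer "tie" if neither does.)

Novak

Ballots ranking Hoang above Novak: 1 + 1 = 2.
Ballots ranking Novak above Hoang: 13 − 2 = 11.
Novak wins the head-to-head 11–2.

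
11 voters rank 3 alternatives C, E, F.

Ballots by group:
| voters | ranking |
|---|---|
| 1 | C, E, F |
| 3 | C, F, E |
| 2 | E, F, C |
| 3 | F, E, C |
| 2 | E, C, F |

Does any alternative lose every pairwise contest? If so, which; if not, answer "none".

none

Head-to-head results (11 voters):
C vs E: E wins 7–4.
C vs F: C wins 6–5.
E vs F: E is ranked higher on 1+2+2 = 5 ballots, F on 6. F wins 6–5.
Every alternative wins at least one matchup (C beats F; E beats C; F beats E), so there is no Condorcet loser.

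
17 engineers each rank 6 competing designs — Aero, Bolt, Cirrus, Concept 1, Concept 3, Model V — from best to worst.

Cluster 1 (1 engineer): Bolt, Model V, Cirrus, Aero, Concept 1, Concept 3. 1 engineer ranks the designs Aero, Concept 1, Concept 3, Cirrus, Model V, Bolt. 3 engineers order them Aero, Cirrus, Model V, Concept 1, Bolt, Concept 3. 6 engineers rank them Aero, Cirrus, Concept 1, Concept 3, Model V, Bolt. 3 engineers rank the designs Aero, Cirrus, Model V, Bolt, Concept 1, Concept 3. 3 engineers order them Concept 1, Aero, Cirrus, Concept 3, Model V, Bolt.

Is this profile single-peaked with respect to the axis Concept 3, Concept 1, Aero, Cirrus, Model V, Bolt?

Axis positions: Concept 3=1, Concept 1=2, Aero=3, Cirrus=4, Model V=5, Bolt=6.
Cluster 1 (peak Bolt at position 6): ranking walks positions 6-5-4-3-2-1, expanding outward from the peak — single-peaked.
Cluster 2 (peak Aero at position 3): ranking walks positions 3-2-1-4-5-6, expanding outward from the peak — single-peaked.
Cluster 3 (peak Aero at position 3): ranking walks positions 3-4-5-2-6-1, expanding outward from the peak — single-peaked.
Cluster 4 (peak Aero at position 3): ranking walks positions 3-4-2-1-5-6, expanding outward from the peak — single-peaked.
Cluster 5 (peak Aero at position 3): ranking walks positions 3-4-5-6-2-1, expanding outward from the peak — single-peaked.
Cluster 6 (peak Concept 1 at position 2): ranking walks positions 2-3-4-1-5-6, expanding outward from the peak — single-peaked.
Every ranking is single-peaked on this axis.

yes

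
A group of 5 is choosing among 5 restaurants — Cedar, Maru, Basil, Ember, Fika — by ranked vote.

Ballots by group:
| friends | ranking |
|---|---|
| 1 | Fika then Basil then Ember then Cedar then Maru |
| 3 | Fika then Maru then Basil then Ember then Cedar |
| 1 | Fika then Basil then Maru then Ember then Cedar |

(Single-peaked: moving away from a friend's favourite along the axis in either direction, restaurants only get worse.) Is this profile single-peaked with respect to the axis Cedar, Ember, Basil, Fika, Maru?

Axis positions: Cedar=1, Ember=2, Basil=3, Fika=4, Maru=5.
Group 1 (peak Fika at position 4): ranking walks positions 4-3-2-1-5, expanding outward from the peak — single-peaked.
Group 2 (peak Fika at position 4): ranking walks positions 4-5-3-2-1, expanding outward from the peak — single-peaked.
Group 3 (peak Fika at position 4): ranking walks positions 4-3-5-2-1, expanding outward from the peak — single-peaked.
Every ranking is single-peaked on this axis.

yes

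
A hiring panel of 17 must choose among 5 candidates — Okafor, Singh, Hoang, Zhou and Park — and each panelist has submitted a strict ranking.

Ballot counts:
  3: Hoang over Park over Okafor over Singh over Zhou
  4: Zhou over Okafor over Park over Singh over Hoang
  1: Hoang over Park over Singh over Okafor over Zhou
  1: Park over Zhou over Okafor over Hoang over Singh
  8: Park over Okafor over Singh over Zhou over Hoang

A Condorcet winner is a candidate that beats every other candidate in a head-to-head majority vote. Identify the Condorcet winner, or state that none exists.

Park

Check each pair by majority over 17 ballots:
Okafor vs Singh: Okafor, 16–1.
Okafor–Hoang: Okafor 13–4.
Okafor vs Zhou: Okafor, 12–5.
Okafor–Park: Park 13–4.
Singh vs Hoang: Singh is ranked higher on 4+8 = 12 ballots, Hoang on 5. Singh wins 12–5.
Singh vs Zhou: Singh, 12–5.
Singh vs Park: Park wins 17–0.
Hoang vs Zhou: Hoang preferred on 3+1 = 4 ballots; Zhou wins 13–4.
Hoang vs Park: Park, 13–4.
Zhou vs Park: Zhou is ranked higher on 4 ballots, Park on 13. Park wins 13–4.
Park defeats every rival head-to-head and is the Condorcet winner.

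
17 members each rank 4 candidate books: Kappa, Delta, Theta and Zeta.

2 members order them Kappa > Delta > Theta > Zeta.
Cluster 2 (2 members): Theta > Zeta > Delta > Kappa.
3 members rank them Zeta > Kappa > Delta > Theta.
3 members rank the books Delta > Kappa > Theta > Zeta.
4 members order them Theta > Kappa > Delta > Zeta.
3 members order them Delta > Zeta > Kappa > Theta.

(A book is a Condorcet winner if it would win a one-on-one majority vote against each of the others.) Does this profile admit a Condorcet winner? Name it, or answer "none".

Head-to-head results (17 members):
Kappa vs Delta: Kappa wins 9–8.
Kappa vs Theta: 2+3+3+3 = 11 for Kappa, 6 for Theta — Kappa by 11–6.
Kappa vs Zeta: Kappa, 9–8.
Delta vs Theta: Delta preferred on 2+3+3+3 = 11 ballots; Delta wins 11–6.
Delta vs Zeta: Delta is ranked higher on 2+3+4+3 = 12 ballots, Zeta on 5. Delta wins 12–5.
Theta–Zeta: Theta 11–6.
Kappa defeats every rival head-to-head and is the Condorcet winner.

Kappa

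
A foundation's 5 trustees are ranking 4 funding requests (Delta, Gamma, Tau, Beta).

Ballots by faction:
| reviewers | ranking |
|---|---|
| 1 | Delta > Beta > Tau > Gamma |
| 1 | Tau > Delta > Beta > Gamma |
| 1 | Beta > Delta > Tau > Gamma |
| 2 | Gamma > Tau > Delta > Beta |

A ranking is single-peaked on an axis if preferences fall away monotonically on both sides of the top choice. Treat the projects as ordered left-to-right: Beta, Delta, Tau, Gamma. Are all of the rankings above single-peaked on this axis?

yes

Axis positions: Beta=1, Delta=2, Tau=3, Gamma=4.
Faction 1 (peak Delta at position 2): ranking walks positions 2-1-3-4, expanding outward from the peak — single-peaked.
Faction 2 (peak Tau at position 3): ranking walks positions 3-2-1-4, expanding outward from the peak — single-peaked.
Faction 3 (peak Beta at position 1): ranking walks positions 1-2-3-4, expanding outward from the peak — single-peaked.
Faction 4 (peak Gamma at position 4): ranking walks positions 4-3-2-1, expanding outward from the peak — single-peaked.
Every ranking is single-peaked on this axis.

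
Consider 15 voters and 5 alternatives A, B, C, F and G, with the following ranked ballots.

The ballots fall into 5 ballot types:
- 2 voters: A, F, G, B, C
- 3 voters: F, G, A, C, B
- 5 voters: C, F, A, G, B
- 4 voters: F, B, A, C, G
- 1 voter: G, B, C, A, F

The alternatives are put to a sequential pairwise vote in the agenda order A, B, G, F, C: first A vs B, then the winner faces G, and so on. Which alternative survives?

F

Round 1: A vs B — 10–5, A advances.
Round 2: A vs G — 11–4, A advances.
Round 3: A vs F — 3–12, F advances.
Round 4: F vs C — 9–6, F advances.
F survives the agenda.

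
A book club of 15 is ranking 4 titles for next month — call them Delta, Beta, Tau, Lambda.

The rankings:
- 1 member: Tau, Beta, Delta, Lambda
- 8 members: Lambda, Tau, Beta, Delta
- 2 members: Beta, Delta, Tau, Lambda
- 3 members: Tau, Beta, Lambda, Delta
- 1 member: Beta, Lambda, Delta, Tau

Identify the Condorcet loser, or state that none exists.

Head-to-head results (15 members):
Delta vs Beta: Delta preferred on 0 ballots; Beta wins 15–0.
Delta vs Tau: 2+1 = 3 for Delta, 12 for Tau — Tau by 12–3.
Delta vs Lambda: Lambda wins 12–3.
Beta vs Tau: Beta preferred on 2+1 = 3 ballots; Tau wins 12–3.
Beta–Lambda: Lambda 8–7.
Tau vs Lambda: Tau preferred on 1+2+3 = 6 ballots; Lambda wins 9–6.
Only Delta has no wins; Delta is the Condorcet loser.

Delta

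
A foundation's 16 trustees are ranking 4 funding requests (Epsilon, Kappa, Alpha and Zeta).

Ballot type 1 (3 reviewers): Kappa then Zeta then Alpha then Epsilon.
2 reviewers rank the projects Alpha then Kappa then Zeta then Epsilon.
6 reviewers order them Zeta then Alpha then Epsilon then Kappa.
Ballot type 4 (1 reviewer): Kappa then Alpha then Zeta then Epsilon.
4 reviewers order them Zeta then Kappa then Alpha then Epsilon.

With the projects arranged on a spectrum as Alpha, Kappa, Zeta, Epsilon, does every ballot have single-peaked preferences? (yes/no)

no

Axis positions: Alpha=1, Kappa=2, Zeta=3, Epsilon=4.
Ballot type 1 (peak Kappa at position 2): ranking walks positions 2-3-1-4, expanding outward from the peak — single-peaked.
Ballot type 2 (peak Alpha at position 1): ranking walks positions 1-2-3-4, expanding outward from the peak — single-peaked.
Ballot type 3: ranking walks positions 3-1-4-2; Alpha is ranked above Kappa even though Kappa lies between Alpha and the peak Zeta on the axis — preferences dip and rise again. Not single-peaked.
Ballot type 4 (peak Kappa at position 2): ranking walks positions 2-1-3-4, expanding outward from the peak — single-peaked.
Ballot type 5 (peak Zeta at position 3): ranking walks positions 3-2-1-4, expanding outward from the peak — single-peaked.
Ballot type 3 violates single-peakedness, so the profile is not single-peaked on this axis.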